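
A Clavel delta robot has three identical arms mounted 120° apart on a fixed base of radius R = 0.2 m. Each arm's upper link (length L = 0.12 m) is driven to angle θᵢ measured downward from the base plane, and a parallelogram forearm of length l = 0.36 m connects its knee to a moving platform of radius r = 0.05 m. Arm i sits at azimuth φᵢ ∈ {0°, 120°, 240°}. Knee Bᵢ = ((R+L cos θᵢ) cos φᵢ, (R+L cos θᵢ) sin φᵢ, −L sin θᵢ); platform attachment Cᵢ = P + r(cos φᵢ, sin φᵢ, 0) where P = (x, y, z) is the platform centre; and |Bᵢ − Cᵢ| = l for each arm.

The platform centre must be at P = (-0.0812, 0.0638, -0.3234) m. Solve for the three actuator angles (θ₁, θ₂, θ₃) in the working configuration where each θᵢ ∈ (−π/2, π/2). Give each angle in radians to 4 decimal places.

arm 1 (φ=0.0°): x'=-0.0812, y'=0.0638
  e−x'=0.2312;  (l²−L²−(e−x')²−y'²−z²)/2L = -0.1955
  √(A²+B²)=0.3975;  θ1 = -0.9501+2.0848 ≈ 1.1347
rotate P by −φ2: (0.0959, 0.0384, -0.3234)
  A cos θ + B sin θ = C:  0.0541·cos θ + -0.3234·sin θ = 0.0259
  √(A²+B²)=0.3279;  θ2 = -1.4049+1.4919 ≈ 0.0870
rotate P by −φ3: (-0.0147, -0.1022, -0.3234)
  A cos θ + B sin θ = C:  0.1647·cos θ + -0.3234·sin θ = -0.1123
  θ3 = atan2(B,A) + arccos(C/0.3629) = 0.7855

θ₁ = 1.1347, θ₂ = 0.0870, θ₃ = 0.7855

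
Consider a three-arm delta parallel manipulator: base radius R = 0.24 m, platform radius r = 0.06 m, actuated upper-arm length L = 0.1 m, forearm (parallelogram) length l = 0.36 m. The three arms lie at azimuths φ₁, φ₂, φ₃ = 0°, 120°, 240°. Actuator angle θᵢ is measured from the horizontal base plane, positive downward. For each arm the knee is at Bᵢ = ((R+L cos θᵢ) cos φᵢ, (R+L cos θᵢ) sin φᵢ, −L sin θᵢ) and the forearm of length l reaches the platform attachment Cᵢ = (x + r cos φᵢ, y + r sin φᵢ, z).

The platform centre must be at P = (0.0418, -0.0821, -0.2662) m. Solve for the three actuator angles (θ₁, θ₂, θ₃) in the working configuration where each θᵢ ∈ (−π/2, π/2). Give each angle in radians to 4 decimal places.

arm 1 (φ=0.0°): x'=0.0418, y'=-0.0821
  A=0.1382, B=-0.2662, C=(l²−L²−A²−y'²−z²)/(2L)=0.1145
  θ1 = atan2(B,A) + arccos(C/0.2999) = 0.0872
arm 2 (φ=120.0°): x'=-0.0920, y'=0.0049
  A=0.2720, B=-0.2662, C=(l²−L²−A²−y'²−z²)/(2L)=-0.1264
  θ2 = atan2(B,A) + arccos(C/0.3806) = 1.1346
φ3=240.0° → target in arm frame (0.0502, 0.0772)
  e−x'=0.1298;  (l²−L²−(e−x')²−y'²−z²)/2L = 0.1296
  √(A²+B²)=0.2962;  θ3 = -1.1171+1.1178 ≈ 0.0007

θ₁ = 0.0872, θ₂ = 1.1346, θ₃ = 0.0007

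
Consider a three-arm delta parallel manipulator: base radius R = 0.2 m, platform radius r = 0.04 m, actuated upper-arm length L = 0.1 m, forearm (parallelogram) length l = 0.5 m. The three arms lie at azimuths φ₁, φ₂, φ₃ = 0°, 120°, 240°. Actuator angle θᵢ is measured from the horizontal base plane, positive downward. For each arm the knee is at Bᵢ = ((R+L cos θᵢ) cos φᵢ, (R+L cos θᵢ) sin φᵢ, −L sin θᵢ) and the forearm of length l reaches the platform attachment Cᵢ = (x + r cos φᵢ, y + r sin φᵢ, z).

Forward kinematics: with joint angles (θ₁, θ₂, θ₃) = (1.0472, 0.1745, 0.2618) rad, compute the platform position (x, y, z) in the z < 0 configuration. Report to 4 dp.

S1 = (0.2100·cos0.0°, 0.2100·sin0.0°, -0.0866) = (0.2100, 0.0000, -0.0866)
S2 = (0.2585·cos120.0°, 0.2585·sin120.0°, -0.0174) = (-0.1292, 0.2239, -0.0174)
S3 = (0.2566·cos240.0°, 0.2566·sin240.0°, -0.0259) = (-0.1283, -0.2222, -0.0259)
eliminate P² terms by subtracting sphere 1 from 2 and 3
linear system: -0.6785x+0.4477y = 0.0155−0.1385z; -0.6766x+-0.4444y = 0.0149−0.1214z
det = 0.6045;  x = -0.0225+0.1918z,  y = 0.0006+-0.0187z
into |P−S₁|² = l²: 1.0371z² + 0.0840z + -0.1885 = 0;  Δ = 0.7889;  z = -0.4687 or 0.3877 → z<0 root = -0.4687
x = -0.1123, y = 0.0094

(-0.1123, 0.0094, -0.4687)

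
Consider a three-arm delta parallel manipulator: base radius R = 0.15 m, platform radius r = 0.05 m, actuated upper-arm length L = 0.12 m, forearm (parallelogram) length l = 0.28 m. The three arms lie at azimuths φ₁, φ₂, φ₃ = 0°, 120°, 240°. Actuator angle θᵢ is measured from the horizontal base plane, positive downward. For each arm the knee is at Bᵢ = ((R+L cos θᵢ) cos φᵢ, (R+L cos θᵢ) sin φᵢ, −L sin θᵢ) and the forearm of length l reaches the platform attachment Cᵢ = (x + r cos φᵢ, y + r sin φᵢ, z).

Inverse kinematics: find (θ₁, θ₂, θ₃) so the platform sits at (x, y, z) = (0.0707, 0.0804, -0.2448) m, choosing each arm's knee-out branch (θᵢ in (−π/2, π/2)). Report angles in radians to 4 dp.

θ₁ = 0.1741, θ₂ = 0.4363, θ₃ = 1.2218

arm 1 (φ=0.0°): x'=0.0707, y'=0.0804
  e−x'=0.0293;  (l²−L²−(e−x')²−y'²−z²)/2L = -0.0135
  θ1 = atan2(B,A) + arccos(C/0.2465) = 0.1741
φ2=120.0° → target in arm frame (0.0343, -0.1014)
  A=0.0657, B=-0.2448, C=(l²−L²−A²−y'²−z²)/(2L)=-0.0439
  γ=atan2(-0.2448,0.0657)=-1.3085;  ψ=arccos(-0.1732)=1.7448;  θ2=γ+ψ≈0.4363
φ3=240.0° → target in arm frame (-0.1050, 0.0210)
  A=0.2050, B=-0.2448, C=(l²−L²−A²−y'²−z²)/(2L)=-0.1599
  γ=atan2(-0.2448,0.2050)=-0.8737;  ψ=arccos(-0.5009)=2.0955;  θ3=γ+ψ≈1.2218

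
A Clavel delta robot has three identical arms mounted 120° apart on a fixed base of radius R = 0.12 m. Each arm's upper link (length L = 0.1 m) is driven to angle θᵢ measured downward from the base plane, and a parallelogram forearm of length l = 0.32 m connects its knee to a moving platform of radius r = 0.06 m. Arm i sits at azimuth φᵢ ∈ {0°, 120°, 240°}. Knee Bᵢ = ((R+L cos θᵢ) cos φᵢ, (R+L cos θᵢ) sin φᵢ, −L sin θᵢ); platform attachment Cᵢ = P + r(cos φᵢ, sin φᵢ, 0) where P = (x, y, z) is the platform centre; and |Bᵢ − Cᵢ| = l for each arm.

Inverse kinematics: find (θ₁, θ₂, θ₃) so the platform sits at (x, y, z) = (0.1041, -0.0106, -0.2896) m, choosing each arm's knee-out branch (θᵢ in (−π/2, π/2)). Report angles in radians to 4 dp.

θ₁ = -0.2619, θ₂ = 0.6109, θ₃ = 0.5239

rotate P by −φ1: (0.1041, -0.0106, -0.2896)
  A cos θ + B sin θ = C:  -0.0441·cos θ + -0.2896·sin θ = 0.0324
  γ=atan2(-0.2896,-0.0441)=-1.7219;  ψ=arccos(0.1105)=1.4601;  θ1=γ+ψ≈-0.2619
φ2=120.0° → target in arm frame (-0.0612, -0.0849)
  e−x'=0.1212;  (l²−L²−(e−x')²−y'²−z²)/2L = -0.0668
  γ=atan2(-0.2896,0.1212)=-1.1743;  ψ=arccos(-0.2129)=1.7853;  θ2=γ+ψ≈0.6109
arm 3 (φ=240.0°): x'=-0.0429, y'=0.0955
  e−x'=0.1029;  (l²−L²−(e−x')²−y'²−z²)/2L = -0.0558
  γ=atan2(-0.2896,0.1029)=-1.2295;  ψ=arccos(-0.1816)=1.7534;  θ3=γ+ψ≈0.5239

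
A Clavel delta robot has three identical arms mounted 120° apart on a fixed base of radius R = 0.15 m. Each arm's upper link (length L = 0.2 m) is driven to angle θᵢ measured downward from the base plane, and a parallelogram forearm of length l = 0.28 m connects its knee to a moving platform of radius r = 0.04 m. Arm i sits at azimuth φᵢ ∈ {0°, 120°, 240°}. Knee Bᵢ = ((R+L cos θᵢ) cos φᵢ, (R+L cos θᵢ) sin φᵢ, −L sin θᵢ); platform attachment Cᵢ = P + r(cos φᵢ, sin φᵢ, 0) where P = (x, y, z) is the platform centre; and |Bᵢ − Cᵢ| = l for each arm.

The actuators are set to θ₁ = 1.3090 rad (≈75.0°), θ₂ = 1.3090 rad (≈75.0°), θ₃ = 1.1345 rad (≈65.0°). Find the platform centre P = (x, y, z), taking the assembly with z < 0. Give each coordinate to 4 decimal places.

arm 1 at φ=0.0°: ρ1 = 0.1618;  centre 1 = (0.1618, 0.0000, -0.1932)
arm 2 at φ=120.0°: ρ2 = 0.1618;  centre 2 = (-0.0809, 0.1401, -0.1932)
φ3=240.0°: virtual centre (-0.0973, -0.1685, -0.1813), radius l
subtract pairs → two planes through P
[-0.4853 0.2802 0.0000]·P = 0.0000;  [-0.5180 -0.3369 0.0238]·P = 0.0072
det = 0.3086;  x = -0.0065+0.0216z,  y = -0.0113+0.0375z
sphere 1 gives Az²+Bz+C=0 with A=1.0019, B=0.3782, C=-0.0126;  B²−4AC=0.1937;  roots -0.4084, 0.0309;  negative root z = -0.4084
x = -0.0154, y = -0.0266

(-0.0154, -0.0266, -0.4084)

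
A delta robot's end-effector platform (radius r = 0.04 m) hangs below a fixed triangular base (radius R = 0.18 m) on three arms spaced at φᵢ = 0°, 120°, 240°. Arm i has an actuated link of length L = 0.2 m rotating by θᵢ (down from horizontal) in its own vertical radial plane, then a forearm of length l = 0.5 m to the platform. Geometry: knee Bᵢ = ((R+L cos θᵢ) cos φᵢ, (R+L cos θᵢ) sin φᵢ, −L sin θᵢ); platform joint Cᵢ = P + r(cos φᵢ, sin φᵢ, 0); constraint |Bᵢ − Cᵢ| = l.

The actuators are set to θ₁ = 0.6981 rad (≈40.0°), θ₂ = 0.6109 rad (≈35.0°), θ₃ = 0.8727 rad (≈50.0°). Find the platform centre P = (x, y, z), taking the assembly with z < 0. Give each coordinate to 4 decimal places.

(0.0108, 0.0521, -0.5378)

φ1=0.0°: virtual centre (0.2932, 0.0000, -0.1286), radius l
arm 2 at φ=120.0°: e+L cos θ2 = 0.3038;  O2 = (-0.1519, 0.2631, -0.1147)
O3 = (0.2686·cos240.0°, 0.2686·sin240.0°, -0.1532) = (-0.1343, -0.2326, -0.1532)
|O₂|²−|O₁|² = 0.0030;  |O₃|²−|O₁|² = -0.0069
linear system: -0.8903x+0.5262y = 0.0030−0.0277z; -0.8550x+-0.4651y = -0.0069−-0.0493z
Cramer: x(z) = 0.0026-0.0151z;  y(z) = 0.0101-0.0782z
into |P−O₁|² = l²: 1.0063z² + 0.2643z + -0.1489 = 0;  Δ = 0.6693;  z = -0.5378 or 0.2752 → z<0 root = -0.5378
x = 0.0108, y = 0.0521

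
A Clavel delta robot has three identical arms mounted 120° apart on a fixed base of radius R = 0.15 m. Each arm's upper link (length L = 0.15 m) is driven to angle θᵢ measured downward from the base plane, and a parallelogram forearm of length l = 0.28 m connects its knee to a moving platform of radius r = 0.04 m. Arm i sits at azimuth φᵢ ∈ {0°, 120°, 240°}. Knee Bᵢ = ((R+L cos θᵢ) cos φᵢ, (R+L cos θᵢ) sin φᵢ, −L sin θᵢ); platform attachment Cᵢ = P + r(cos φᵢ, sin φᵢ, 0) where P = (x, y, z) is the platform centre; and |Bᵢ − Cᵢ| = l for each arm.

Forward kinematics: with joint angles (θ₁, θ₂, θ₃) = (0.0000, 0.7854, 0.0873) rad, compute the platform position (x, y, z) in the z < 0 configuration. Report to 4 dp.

S1 = (0.2600·cos0.0°, 0.2600·sin0.0°, 0.0000) = (0.2600, 0.0000, 0.0000)
φ2=120.0°: virtual centre (-0.1080, 0.1871, -0.1061), radius l
S3 = (0.2594·cos240.0°, 0.2594·sin240.0°, -0.0131) = (-0.1297, -0.2247, -0.0131)
|S₂|²−|S₁|² = -0.0097;  |S₃|²−|S₁|² = -0.0001
[-0.7361 0.3742 -0.2121]·P = -0.0097;  [-0.7794 -0.4493 -0.0262]·P = -0.0001
det = 0.6224;  x = 0.0071+-0.1689z,  y = -0.0120+0.2347z
into |P−S₁|² = l²: 1.0836z² + 0.0798z + -0.0143 = 0;  Δ = 0.0682;  z = -0.1574 or 0.0837 → z<0 root = -0.1574
x = 0.0336, y = -0.0489

(0.0336, -0.0489, -0.1574)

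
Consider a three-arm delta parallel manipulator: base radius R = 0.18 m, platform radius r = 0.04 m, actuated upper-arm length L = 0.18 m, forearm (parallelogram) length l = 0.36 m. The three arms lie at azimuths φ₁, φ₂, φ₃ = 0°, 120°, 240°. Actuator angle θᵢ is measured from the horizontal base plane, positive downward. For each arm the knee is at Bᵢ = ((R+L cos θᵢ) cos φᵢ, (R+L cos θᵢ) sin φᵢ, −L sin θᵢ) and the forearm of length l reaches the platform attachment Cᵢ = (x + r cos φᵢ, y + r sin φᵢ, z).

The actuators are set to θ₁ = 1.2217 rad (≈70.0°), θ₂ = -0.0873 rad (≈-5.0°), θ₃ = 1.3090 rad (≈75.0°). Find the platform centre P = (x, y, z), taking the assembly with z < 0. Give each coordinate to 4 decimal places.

(-0.0798, 0.1680, -0.3181)

arm 1 at φ=0.0°: e+L cos θ1 = 0.2016;  S1 = (0.2016, 0.0000, -0.1691)
S2 = (0.3193·cos120.0°, 0.3193·sin120.0°, 0.0157) = (-0.1597, 0.2765, 0.0157)
φ3=240.0°: virtual centre (-0.0933, -0.1616, -0.1739), radius l
eliminate P² terms by subtracting sphere 1 from 2 and 3
plane₁₂: -0.7225x+0.5531y+0.3697z = 0.0330
det = 0.5596;  x = -0.0149+0.2041z,  y = 0.0402+-0.4017z
into |P−S₁|² = l²: 1.2031z² + 0.2176z + -0.0525 = 0;  Δ = 0.3001;  z = -0.3181 or 0.1372 → z<0 root = -0.3181
x = -0.0798, y = 0.1680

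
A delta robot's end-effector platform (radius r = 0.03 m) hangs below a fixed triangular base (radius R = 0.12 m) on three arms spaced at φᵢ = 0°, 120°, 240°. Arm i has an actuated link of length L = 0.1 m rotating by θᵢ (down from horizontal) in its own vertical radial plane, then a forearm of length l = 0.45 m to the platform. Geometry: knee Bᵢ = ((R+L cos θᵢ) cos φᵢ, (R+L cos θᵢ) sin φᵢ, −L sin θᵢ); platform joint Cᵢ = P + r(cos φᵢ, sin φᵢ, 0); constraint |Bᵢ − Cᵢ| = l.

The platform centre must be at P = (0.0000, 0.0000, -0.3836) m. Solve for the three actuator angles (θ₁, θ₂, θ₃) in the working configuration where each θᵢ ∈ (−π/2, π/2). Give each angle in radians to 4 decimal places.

φ1=0.0° → target in arm frame (0.0000, 0.0000)
  A=0.0900, B=-0.3836, C=(l²−L²−A²−y'²−z²)/(2L)=0.1863
  γ=atan2(-0.3836,0.0900)=-1.3403;  ψ=arccos(0.4727)=1.0784;  θ1=γ+ψ≈-0.2619
rotate P by −φ2: (0.0000, 0.0000, -0.3836)
  e−x'=0.0900;  (l²−L²−(e−x')²−y'²−z²)/2L = 0.1863
  √(A²+B²)=0.3940;  θ2 = -1.3403+1.0784 ≈ -0.2619
rotate P by −φ3: (0.0000, 0.0000, -0.3836)
  A=0.0900, B=-0.3836, C=(l²−L²−A²−y'²−z²)/(2L)=0.1863
  √(A²+B²)=0.3940;  θ3 = -1.3403+1.0784 ≈ -0.2619

θ₁ = -0.2619, θ₂ = -0.2619, θ₃ = -0.2619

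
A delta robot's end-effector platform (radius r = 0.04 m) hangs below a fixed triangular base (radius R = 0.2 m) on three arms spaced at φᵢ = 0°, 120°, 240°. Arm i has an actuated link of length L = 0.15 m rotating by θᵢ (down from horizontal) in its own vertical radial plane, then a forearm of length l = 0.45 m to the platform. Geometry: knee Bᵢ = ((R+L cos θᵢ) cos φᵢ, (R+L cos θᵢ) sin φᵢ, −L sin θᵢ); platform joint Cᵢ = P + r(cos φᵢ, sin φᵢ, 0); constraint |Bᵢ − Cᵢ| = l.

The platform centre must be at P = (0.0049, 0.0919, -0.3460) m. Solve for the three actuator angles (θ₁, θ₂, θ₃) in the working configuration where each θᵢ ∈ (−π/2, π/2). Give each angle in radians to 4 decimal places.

θ₁ = 0.1747, θ₂ = -0.2620, θ₃ = 0.6107

arm 1 (φ=0.0°): x'=0.0049, y'=0.0919
  e−x'=0.1551;  (l²−L²−(e−x')²−y'²−z²)/2L = 0.0926
  θ1 = atan2(B,A) + arccos(C/0.3792) = 0.1747
φ2=120.0° → target in arm frame (0.0771, -0.0502)
  e−x'=0.0829;  (l²−L²−(e−x')²−y'²−z²)/2L = 0.1697
  √(A²+B²)=0.3558;  θ2 = -1.3357+1.0737 ≈ -0.2620
φ3=240.0° → target in arm frame (-0.0820, -0.0417)
  e−x'=0.2420;  (l²−L²−(e−x')²−y'²−z²)/2L = -0.0001
  θ3 = atan2(B,A) + arccos(C/0.4223) = 0.6107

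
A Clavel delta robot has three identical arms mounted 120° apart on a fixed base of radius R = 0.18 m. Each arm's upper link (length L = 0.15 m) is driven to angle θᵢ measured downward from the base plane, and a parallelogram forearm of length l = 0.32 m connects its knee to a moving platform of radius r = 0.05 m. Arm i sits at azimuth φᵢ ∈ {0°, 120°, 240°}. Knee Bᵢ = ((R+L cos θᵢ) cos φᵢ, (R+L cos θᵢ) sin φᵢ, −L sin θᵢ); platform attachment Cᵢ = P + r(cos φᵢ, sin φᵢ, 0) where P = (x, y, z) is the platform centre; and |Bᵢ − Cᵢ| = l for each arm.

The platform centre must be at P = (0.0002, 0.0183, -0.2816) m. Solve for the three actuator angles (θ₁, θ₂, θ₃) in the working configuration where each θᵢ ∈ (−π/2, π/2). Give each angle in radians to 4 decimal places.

arm 1 (φ=0.0°): x'=0.0002, y'=0.0183
  A cos θ + B sin θ = C:  0.1298·cos θ + -0.2816·sin θ = -0.0553
  √(A²+B²)=0.3101;  θ1 = -1.1389+1.7500 ≈ 0.6111
rotate P by −φ2: (0.0157, -0.0093, -0.2816)
  A cos θ + B sin θ = C:  0.1143·cos θ + -0.2816·sin θ = -0.0418
  √(A²+B²)=0.3039;  θ2 = -1.1854+1.7088 ≈ 0.5234
φ3=240.0° → target in arm frame (-0.0159, -0.0090)
  A=0.1459, B=-0.2816, C=(l²−L²−A²−y'²−z²)/(2L)=-0.0693
  √(A²+B²)=0.3172;  θ3 = -1.0926+1.7910 ≈ 0.6983

θ₁ = 0.6111, θ₂ = 0.5234, θ₃ = 0.6983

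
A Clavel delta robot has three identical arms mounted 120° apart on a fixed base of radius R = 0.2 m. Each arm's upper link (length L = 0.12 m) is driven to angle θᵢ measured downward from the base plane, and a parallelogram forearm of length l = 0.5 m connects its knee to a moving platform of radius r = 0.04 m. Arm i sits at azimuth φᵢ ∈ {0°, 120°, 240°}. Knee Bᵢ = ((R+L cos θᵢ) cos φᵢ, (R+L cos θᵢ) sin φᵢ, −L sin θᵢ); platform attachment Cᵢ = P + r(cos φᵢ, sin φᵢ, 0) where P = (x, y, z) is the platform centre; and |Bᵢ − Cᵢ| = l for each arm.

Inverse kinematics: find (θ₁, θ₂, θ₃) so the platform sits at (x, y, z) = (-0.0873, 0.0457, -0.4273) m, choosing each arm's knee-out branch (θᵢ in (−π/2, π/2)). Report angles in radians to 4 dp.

θ₁ = 0.6111, θ₂ = -0.2618, θ₃ = 0.1749

rotate P by −φ1: (-0.0873, 0.0457, -0.4273)
  A=0.2473, B=-0.4273, C=(l²−L²−A²−y'²−z²)/(2L)=-0.0426
  θ1 = atan2(B,A) + arccos(C/0.4937) = 0.6111
rotate P by −φ2: (0.0832, 0.0528, -0.4273)
  e−x'=0.0768;  (l²−L²−(e−x')²−y'²−z²)/2L = 0.1847
  θ2 = atan2(B,A) + arccos(C/0.4341) = -0.2618
arm 3 (φ=240.0°): x'=0.0041, y'=-0.0985
  A=0.1559, B=-0.4273, C=(l²−L²−A²−y'²−z²)/(2L)=0.0792
  γ=atan2(-0.4273,0.1559)=-1.2209;  ψ=arccos(0.1741)=1.3958;  θ3=γ+ψ≈0.1749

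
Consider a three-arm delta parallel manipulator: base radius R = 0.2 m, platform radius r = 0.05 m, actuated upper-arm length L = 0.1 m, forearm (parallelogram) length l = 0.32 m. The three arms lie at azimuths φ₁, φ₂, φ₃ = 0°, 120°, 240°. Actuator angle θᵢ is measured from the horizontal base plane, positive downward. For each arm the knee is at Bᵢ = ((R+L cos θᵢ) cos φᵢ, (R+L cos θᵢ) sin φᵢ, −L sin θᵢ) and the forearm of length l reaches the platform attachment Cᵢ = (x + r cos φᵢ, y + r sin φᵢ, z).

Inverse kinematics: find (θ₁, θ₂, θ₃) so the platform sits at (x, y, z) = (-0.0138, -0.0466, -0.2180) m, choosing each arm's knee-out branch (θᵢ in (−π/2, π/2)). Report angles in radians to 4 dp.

arm 1 (φ=0.0°): x'=-0.0138, y'=-0.0466
  A cos θ + B sin θ = C:  0.1638·cos θ + -0.2180·sin θ = 0.0794
  γ=atan2(-0.2180,0.1638)=-0.9264;  ψ=arccos(0.2911)=1.2754;  θ1=γ+ψ≈0.3490
arm 2 (φ=120.0°): x'=-0.0335, y'=0.0353
  A cos θ + B sin θ = C:  0.1835·cos θ + -0.2180·sin θ = 0.0499
  √(A²+B²)=0.2849;  θ2 = -0.8712+1.3948 ≈ 0.5236
φ3=240.0° → target in arm frame (0.0473, 0.0113)
  A cos θ + B sin θ = C:  0.1027·cos θ + -0.2180·sin θ = 0.1710
  θ3 = atan2(B,A) + arccos(C/0.2410) = -0.3482

θ₁ = 0.3490, θ₂ = 0.5236, θ₃ = -0.3482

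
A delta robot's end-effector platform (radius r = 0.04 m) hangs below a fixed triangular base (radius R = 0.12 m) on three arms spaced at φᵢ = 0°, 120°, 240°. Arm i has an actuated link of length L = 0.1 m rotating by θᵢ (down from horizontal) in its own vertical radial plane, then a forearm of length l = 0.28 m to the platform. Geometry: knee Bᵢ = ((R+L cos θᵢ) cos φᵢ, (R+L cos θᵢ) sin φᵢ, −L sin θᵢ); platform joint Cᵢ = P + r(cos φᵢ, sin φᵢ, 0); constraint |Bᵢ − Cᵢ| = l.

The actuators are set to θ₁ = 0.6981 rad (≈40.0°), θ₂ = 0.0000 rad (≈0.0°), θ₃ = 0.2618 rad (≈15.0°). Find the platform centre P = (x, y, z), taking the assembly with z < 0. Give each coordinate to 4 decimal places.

arm 1 at φ=0.0°: ρ1 = 0.1566;  centre 1 = (0.1566, 0.0000, -0.0643)
arm 2 at φ=120.0°: ρ2 = 0.1800;  centre 2 = (-0.0900, 0.1559, 0.0000)
φ3=240.0°: virtual centre (-0.0883, -0.1529, -0.0259), radius l
subtract pairs → two planes through P
[-0.4932 0.3118 0.1286]·P = 0.0037;  [-0.4898 -0.3059 0.0768]·P = 0.0032
Cramer: x(z) = -0.0071+0.2084z;  y(z) = 0.0008-0.0827z
quadratic in z: (1.0503)z²+(0.0602)z+(-0.0475)=0, √Δ=0.4507 → z ∈ {-0.2432, 0.1859}; z = -0.2432 (taking z<0)
x = -0.0577, y = 0.0209

(-0.0577, 0.0209, -0.2432)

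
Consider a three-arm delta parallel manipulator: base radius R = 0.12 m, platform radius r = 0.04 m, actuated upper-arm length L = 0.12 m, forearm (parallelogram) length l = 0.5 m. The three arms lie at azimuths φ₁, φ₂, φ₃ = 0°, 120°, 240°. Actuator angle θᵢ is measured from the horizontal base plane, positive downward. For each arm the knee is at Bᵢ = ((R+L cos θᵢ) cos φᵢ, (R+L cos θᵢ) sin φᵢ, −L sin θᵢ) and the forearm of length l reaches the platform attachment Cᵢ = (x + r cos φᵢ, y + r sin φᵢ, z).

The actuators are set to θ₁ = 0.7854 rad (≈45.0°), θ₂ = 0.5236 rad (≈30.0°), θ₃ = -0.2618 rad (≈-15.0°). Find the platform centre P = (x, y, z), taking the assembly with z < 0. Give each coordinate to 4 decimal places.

(-0.1314, -0.1296, -0.4662)

arm 1 at φ=0.0°: e+L cos θ1 = 0.1649;  centre 1 = (0.1649, 0.0000, -0.0849)
arm 2 at φ=120.0°: e+L cos θ2 = 0.1839;  centre 2 = (-0.0920, 0.1593, -0.0600)
φ3=240.0°: virtual centre (-0.0980, -0.1697, 0.0311), radius l
eliminate P² terms by subtracting sphere 1 from 2 and 3
plane₁₂: -0.5136x+0.3186y+0.0497z = 0.0031
Cramer: x(z) = -0.0077+0.2655z;  y(z) = -0.0028+0.2720z
into |P−centre ₁|² = l²: 1.1444z² + 0.0766z + -0.2130 = 0;  Δ = 0.9811;  z = -0.4662 or 0.3993 → z<0 root = -0.4662
x = -0.1314, y = -0.1296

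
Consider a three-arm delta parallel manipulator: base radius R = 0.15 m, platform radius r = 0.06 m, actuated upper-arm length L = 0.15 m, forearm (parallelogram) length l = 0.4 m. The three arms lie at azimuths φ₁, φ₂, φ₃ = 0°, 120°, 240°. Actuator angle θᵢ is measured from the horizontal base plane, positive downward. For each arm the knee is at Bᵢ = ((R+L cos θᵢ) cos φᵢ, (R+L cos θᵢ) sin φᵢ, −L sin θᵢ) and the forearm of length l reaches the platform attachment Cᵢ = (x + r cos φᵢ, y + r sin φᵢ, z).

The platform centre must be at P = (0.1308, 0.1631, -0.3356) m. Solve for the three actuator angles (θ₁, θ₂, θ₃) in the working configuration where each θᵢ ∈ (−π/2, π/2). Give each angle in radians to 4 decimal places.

θ₁ = -0.0875, θ₂ = 0.1744, θ₃ = 1.2214

arm 1 (φ=0.0°): x'=0.1308, y'=0.1631
  A cos θ + B sin θ = C:  -0.0408·cos θ + -0.3356·sin θ = -0.0113
  θ1 = atan2(B,A) + arccos(C/0.3381) = -0.0875
φ2=120.0° → target in arm frame (0.0758, -0.1948)
  A cos θ + B sin θ = C:  0.0142·cos θ + -0.3356·sin θ = -0.0443
  γ=atan2(-0.3356,0.0142)=-1.5287;  ψ=arccos(-0.1318)=1.7030;  θ2=γ+ψ≈0.1744
rotate P by −φ3: (-0.2066, 0.0317, -0.3356)
  e−x'=0.2966;  (l²−L²−(e−x')²−y'²−z²)/2L = -0.2138
  √(A²+B²)=0.4479;  θ3 = -0.8469+2.0684 ≈ 1.2214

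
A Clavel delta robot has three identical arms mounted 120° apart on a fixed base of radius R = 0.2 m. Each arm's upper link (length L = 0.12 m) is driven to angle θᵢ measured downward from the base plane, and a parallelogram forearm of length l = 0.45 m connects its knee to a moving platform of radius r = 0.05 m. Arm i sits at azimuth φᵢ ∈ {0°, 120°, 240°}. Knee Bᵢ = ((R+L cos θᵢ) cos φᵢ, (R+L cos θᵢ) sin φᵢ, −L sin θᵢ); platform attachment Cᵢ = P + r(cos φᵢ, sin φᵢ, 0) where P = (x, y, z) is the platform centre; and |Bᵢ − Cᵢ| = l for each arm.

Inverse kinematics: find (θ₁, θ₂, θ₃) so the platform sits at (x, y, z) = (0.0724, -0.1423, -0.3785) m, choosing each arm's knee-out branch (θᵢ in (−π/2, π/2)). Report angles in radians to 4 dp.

arm 1 (φ=0.0°): x'=0.0724, y'=-0.1423
  A=0.0776, B=-0.3785, C=(l²−L²−A²−y'²−z²)/(2L)=0.0774
  θ1 = atan2(B,A) + arccos(C/0.3864) = 0.0006
φ2=120.0° → target in arm frame (-0.1594, 0.0084)
  A cos θ + B sin θ = C:  0.3094·cos θ + -0.3785·sin θ = -0.2124
  γ=atan2(-0.3785,0.3094)=-0.8855;  ψ=arccos(-0.4345)=2.0203;  θ2=γ+ψ≈1.1348
rotate P by −φ3: (0.0870, 0.1339, -0.3785)
  A=0.0630, B=-0.3785, C=(l²−L²−A²−y'²−z²)/(2L)=0.0957
  θ3 = atan2(B,A) + arccos(C/0.3837) = -0.0871

θ₁ = 0.0006, θ₂ = 1.1348, θ₃ = -0.0871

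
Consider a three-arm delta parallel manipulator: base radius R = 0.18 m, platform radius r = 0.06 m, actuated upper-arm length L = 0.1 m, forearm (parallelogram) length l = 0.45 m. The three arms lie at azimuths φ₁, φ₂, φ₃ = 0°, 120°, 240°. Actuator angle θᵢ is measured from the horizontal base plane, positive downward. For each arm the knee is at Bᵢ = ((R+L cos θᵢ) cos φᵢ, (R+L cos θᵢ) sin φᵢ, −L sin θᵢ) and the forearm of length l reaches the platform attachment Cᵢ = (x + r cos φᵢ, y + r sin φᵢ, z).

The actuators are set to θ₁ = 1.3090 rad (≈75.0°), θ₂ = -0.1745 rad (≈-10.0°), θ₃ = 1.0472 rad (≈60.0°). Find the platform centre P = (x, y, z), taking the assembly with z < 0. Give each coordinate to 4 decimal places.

(-0.1213, 0.1414, -0.4299)

φ1=0.0°: virtual centre (0.1459, 0.0000, -0.0966), radius l
centre 2 = (0.2185·cos120.0°, 0.2185·sin120.0°, 0.0174) = (-0.1092, 0.1892, 0.0174)
centre 3 = (0.1700·cos240.0°, 0.1700·sin240.0°, -0.0866) = (-0.0850, -0.1472, -0.0866)
eliminate P² terms by subtracting sphere 1 from 2 and 3
linear system: -0.5102x+0.3784y = 0.0174−0.2279z; -0.4618x+-0.2944y = 0.0058−0.0200z
Cramer: x(z) = -0.0225+0.2298z;  y(z) = 0.0157-0.2925z
quadratic in z: (1.1383)z²+(0.1066)z+(-0.1646)=0, √Δ=0.8722 → z ∈ {-0.4299, 0.3363}; z = -0.4299 (taking z<0)
x = -0.1213, y = 0.1414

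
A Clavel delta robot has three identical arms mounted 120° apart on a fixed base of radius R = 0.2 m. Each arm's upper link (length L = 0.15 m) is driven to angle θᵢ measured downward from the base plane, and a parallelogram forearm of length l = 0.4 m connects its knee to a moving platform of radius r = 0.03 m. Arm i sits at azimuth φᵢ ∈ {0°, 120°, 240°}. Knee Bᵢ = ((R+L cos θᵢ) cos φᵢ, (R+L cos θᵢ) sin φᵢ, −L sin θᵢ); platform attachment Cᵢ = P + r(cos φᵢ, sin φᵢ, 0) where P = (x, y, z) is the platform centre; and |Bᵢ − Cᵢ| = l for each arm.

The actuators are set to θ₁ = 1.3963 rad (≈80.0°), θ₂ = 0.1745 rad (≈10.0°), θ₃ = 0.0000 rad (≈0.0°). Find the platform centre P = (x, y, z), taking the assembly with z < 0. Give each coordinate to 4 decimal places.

arm 1 at φ=0.0°: ρ1 = 0.1960;  S1 = (0.1960, 0.0000, -0.1477)
S2 = (0.3177·cos120.0°, 0.3177·sin120.0°, -0.0260) = (-0.1589, 0.2752, -0.0260)
arm 3 at φ=240.0°: ρ3 = 0.3200;  S3 = (-0.1600, -0.2771, 0.0000)
subtract pairs → two planes through P
plane₁₂: -0.7098x+0.5503y+0.2434z = 0.0414
Cramer: x(z) = -0.0587+0.3788z;  y(z) = -0.0006+0.0464z
sphere 1 gives Az²+Bz+C=0 with A=1.1456, B=0.1024, C=-0.0733;  B²−4AC=0.3462;  roots -0.3015, 0.2121;  negative root z = -0.3015
x = -0.1729, y = -0.0146

(-0.1729, -0.0146, -0.3015)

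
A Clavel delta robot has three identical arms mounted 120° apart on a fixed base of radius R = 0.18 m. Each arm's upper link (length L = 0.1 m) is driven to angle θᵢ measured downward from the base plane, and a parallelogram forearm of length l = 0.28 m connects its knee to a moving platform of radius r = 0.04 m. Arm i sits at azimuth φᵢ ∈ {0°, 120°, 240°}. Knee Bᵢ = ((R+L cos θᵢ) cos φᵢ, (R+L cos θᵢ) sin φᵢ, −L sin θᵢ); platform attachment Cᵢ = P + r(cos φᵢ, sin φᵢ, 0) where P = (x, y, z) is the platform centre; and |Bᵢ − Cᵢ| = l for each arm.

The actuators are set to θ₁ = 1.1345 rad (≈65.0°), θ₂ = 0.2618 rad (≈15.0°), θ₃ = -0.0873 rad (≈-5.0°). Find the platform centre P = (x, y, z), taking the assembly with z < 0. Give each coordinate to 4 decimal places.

O1 = (0.1823·cos0.0°, 0.1823·sin0.0°, -0.0906) = (0.1823, 0.0000, -0.0906)
O2 = (0.2366·cos120.0°, 0.2366·sin120.0°, -0.0259) = (-0.1183, 0.2049, -0.0259)
φ3=240.0°: virtual centre (-0.1198, -0.2075, 0.0087), radius l
|O₂|²−|O₁|² = 0.0152;  |O₃|²−|O₁|² = 0.0161
[-0.6011 0.4098 0.1295]·P = 0.0152;  [-0.6041 -0.4150 0.1987]·P = 0.0161
Cramer: x(z) = -0.0259+0.2720z;  y(z) = -0.0009+0.0829z
into |P−O₁|² = l²: 1.0808z² + 0.0679z + -0.0268 = 0;  Δ = 0.1206;  z = -0.1921 or 0.1293 → z<0 root = -0.1921
x = -0.0782, y = -0.0169

(-0.0782, -0.0169, -0.1921)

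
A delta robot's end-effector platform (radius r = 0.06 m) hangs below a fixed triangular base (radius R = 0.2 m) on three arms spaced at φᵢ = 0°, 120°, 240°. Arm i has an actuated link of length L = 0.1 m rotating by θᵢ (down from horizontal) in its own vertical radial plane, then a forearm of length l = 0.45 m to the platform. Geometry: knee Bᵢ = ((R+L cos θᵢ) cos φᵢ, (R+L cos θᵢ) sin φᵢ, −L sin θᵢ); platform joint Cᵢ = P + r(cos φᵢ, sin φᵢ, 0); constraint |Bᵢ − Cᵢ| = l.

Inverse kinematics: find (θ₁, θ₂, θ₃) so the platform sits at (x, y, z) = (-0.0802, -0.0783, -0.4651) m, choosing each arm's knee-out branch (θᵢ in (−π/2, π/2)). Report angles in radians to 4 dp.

θ₁ = 1.3088, θ₂ = 1.0466, θ₃ = 0.3489

rotate P by −φ1: (-0.0802, -0.0783, -0.4651)
  e−x'=0.2202;  (l²−L²−(e−x')²−y'²−z²)/2L = -0.3922
  γ=atan2(-0.4651,0.2202)=-1.1286;  ψ=arccos(-0.7621)=2.4374;  θ1=γ+ψ≈1.3088
φ2=120.0° → target in arm frame (-0.0277, 0.1086)
  A=0.1677, B=-0.4651, C=(l²−L²−A²−y'²−z²)/(2L)=-0.3187
  √(A²+B²)=0.4944;  θ2 = -1.2247+2.2713 ≈ 1.0466
rotate P by −φ3: (0.1079, -0.0303, -0.4651)
  A=0.0321, B=-0.4651, C=(l²−L²−A²−y'²−z²)/(2L)=-0.1288
  θ3 = atan2(B,A) + arccos(C/0.4662) = 0.3489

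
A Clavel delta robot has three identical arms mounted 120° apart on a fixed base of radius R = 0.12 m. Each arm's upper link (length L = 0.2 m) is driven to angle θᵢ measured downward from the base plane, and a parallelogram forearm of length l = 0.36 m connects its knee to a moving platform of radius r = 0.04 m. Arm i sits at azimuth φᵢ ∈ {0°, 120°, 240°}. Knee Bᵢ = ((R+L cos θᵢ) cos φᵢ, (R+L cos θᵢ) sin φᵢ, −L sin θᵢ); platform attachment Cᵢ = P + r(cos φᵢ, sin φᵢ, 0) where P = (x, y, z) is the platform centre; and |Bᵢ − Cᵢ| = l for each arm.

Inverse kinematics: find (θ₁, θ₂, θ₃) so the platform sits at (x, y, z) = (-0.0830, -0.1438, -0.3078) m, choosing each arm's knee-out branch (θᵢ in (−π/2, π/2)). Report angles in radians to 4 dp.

θ₁ = 0.8725, θ₂ = 0.8726, θ₃ = -0.1743

arm 1 (φ=0.0°): x'=-0.0830, y'=-0.1438
  A=0.1630, B=-0.3078, C=(l²−L²−A²−y'²−z²)/(2L)=-0.1310
  √(A²+B²)=0.3483;  θ1 = -1.0838+1.9563 ≈ 0.8725
rotate P by −φ2: (-0.0830, 0.1438, -0.3078)
  e−x'=0.1630;  (l²−L²−(e−x')²−y'²−z²)/2L = -0.1310
  √(A²+B²)=0.3483;  θ2 = -1.0837+1.9563 ≈ 0.8726
rotate P by −φ3: (0.1660, 0.0000, -0.3078)
  e−x'=-0.0860;  (l²−L²−(e−x')²−y'²−z²)/2L = -0.0314
  θ3 = atan2(B,A) + arccos(C/0.3196) = -0.1743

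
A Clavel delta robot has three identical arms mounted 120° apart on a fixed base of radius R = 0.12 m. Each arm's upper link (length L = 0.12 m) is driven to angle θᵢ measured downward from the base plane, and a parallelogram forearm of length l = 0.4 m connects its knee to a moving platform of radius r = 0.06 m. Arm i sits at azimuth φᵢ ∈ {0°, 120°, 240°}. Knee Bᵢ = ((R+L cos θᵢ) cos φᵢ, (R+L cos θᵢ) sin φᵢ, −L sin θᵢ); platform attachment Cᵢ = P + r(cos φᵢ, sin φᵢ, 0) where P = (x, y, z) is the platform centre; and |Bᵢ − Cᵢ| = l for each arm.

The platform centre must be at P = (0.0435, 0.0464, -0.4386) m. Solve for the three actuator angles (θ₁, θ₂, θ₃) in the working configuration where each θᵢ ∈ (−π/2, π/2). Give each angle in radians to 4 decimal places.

φ1=0.0° → target in arm frame (0.0435, 0.0464)
  A=0.0165, B=-0.4386, C=(l²−L²−A²−y'²−z²)/(2L)=-0.2050
  √(A²+B²)=0.4389;  θ1 = -1.5332+2.0567 ≈ 0.5235
arm 2 (φ=120.0°): x'=0.0184, y'=-0.0609
  e−x'=0.0416;  (l²−L²−(e−x')²−y'²−z²)/2L = -0.2175
  θ2 = atan2(B,A) + arccos(C/0.4406) = 0.6108
arm 3 (φ=240.0°): x'=-0.0619, y'=0.0145
  A cos θ + B sin θ = C:  0.1219·cos θ + -0.4386·sin θ = -0.2577
  θ3 = atan2(B,A) + arccos(C/0.4552) = 0.8729

θ₁ = 0.5235, θ₂ = 0.6108, θ₃ = 0.8729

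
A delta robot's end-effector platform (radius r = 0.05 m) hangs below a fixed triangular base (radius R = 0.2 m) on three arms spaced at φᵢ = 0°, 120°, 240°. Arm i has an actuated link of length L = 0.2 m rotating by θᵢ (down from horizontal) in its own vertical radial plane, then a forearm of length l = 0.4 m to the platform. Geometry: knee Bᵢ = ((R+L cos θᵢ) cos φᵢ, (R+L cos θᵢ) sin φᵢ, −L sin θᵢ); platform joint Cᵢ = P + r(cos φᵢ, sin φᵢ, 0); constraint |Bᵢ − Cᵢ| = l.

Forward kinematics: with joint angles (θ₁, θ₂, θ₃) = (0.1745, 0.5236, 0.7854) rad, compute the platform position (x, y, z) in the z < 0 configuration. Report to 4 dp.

φ1=0.0°: virtual centre (0.3470, 0.0000, -0.0347), radius l
O2 = (0.3232·cos120.0°, 0.3232·sin120.0°, -0.1000) = (-0.1616, 0.2799, -0.1000)
arm 3 at φ=240.0°: ρ3 = 0.2914;  O3 = (-0.1457, -0.2524, -0.1414)
|O₂|²−|O₁|² = -0.0071;  |O₃|²−|O₁|² = -0.0167
[-1.0171 0.5598 -0.1306]·P = -0.0071;  [-0.9853 -0.5048 -0.2134]·P = -0.0167
det = 1.0650;  x = 0.0121+-0.1740z,  y = 0.0093+-0.0830z
quadratic in z: (1.0372)z²+(0.1844)z+(-0.0466)=0, √Δ=0.4768 → z ∈ {-0.3188, 0.1409}; z = -0.3188 (taking z<0)
x = 0.0676, y = 0.0358

(0.0676, 0.0358, -0.3188)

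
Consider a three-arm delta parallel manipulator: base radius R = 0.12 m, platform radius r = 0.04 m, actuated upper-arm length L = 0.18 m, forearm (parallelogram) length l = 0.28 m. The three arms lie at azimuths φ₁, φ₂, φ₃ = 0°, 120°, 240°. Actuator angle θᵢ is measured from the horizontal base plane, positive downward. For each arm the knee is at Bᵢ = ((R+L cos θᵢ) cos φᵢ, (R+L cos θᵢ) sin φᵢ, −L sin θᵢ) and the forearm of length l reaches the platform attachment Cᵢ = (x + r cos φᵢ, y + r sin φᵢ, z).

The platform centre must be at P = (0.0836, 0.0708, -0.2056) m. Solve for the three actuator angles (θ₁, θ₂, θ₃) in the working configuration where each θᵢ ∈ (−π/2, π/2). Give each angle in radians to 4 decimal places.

φ1=0.0° → target in arm frame (0.0836, 0.0708)
  A cos θ + B sin θ = C:  -0.0036·cos θ + -0.2056·sin θ = -0.0036
  √(A²+B²)=0.2056;  θ1 = -1.5883+1.5883 ≈ 0.0000
rotate P by −φ2: (0.0195, -0.1078, -0.2056)
  A cos θ + B sin θ = C:  0.0605·cos θ + -0.2056·sin θ = -0.0321
  √(A²+B²)=0.2143;  θ2 = -1.2847+1.7211 ≈ 0.4364
φ3=240.0° → target in arm frame (-0.1031, 0.0370)
  e−x'=0.1831;  (l²−L²−(e−x')²−y'²−z²)/2L = -0.0866
  θ3 = atan2(B,A) + arccos(C/0.2753) = 1.0475

θ₁ = 0.0000, θ₂ = 0.4364, θ₃ = 1.0475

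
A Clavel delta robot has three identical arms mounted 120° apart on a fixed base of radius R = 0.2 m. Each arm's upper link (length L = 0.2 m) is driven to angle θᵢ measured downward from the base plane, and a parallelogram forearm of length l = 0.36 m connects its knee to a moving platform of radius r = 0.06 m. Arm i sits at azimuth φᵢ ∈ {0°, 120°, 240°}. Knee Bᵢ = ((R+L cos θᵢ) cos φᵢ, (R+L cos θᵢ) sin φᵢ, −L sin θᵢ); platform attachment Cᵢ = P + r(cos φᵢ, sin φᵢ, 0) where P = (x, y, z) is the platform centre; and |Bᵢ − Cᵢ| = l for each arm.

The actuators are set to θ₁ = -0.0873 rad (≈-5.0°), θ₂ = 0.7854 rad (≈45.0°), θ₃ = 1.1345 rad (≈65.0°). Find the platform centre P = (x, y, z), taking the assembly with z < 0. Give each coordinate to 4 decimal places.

φ1=0.0°: virtual centre (0.3392, 0.0000, 0.0174), radius l
centre 2 = (0.2814·cos120.0°, 0.2814·sin120.0°, -0.1414) = (-0.1407, 0.2437, -0.1414)
φ3=240.0°: virtual centre (-0.1123, -0.1944, -0.1813), radius l
subtract pairs → two planes through P
[-0.9599 0.4874 -0.3177]·P = -0.0162;  [-0.9030 -0.3889 -0.3974]·P = -0.0321
det = 0.8134;  x = 0.0270+-0.3900z,  y = 0.0199+-0.1163z
quadratic in z: (1.1656)z²+(0.2041)z+(-0.0314)=0, √Δ=0.4336 → z ∈ {-0.2735, 0.0985}; z = -0.2735 (taking z<0)
x = 0.1337, y = 0.0517

(0.1337, 0.0517, -0.2735)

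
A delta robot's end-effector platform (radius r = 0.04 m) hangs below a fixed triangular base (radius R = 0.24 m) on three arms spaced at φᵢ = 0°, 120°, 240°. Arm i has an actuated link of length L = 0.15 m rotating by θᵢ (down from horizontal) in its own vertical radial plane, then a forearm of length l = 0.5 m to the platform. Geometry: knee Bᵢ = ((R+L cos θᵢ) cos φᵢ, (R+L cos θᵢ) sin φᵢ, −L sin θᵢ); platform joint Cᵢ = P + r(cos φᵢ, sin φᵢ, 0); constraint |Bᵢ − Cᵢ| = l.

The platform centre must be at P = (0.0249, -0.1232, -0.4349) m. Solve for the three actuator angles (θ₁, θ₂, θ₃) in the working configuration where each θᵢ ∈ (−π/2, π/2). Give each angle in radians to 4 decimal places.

rotate P by −φ1: (0.0249, -0.1232, -0.4349)
  A=0.1751, B=-0.4349, C=(l²−L²−A²−y'²−z²)/(2L)=-0.0249
  γ=atan2(-0.4349,0.1751)=-1.1880;  ψ=arccos(-0.0532)=1.6240;  θ1=γ+ψ≈0.4359
rotate P by −φ2: (-0.1191, 0.0400, -0.4349)
  A cos θ + B sin θ = C:  0.3191·cos θ + -0.4349·sin θ = -0.2170
  θ2 = atan2(B,A) + arccos(C/0.5394) = 1.0470
φ3=240.0° → target in arm frame (0.0942, 0.0832)
  A cos θ + B sin θ = C:  0.1058·cos θ + -0.4349·sin θ = 0.0675
  γ=atan2(-0.4349,0.1058)=-1.3323;  ψ=arccos(0.1509)=1.4193;  θ3=γ+ψ≈0.0871

θ₁ = 0.4359, θ₂ = 1.0470, θ₃ = 0.0871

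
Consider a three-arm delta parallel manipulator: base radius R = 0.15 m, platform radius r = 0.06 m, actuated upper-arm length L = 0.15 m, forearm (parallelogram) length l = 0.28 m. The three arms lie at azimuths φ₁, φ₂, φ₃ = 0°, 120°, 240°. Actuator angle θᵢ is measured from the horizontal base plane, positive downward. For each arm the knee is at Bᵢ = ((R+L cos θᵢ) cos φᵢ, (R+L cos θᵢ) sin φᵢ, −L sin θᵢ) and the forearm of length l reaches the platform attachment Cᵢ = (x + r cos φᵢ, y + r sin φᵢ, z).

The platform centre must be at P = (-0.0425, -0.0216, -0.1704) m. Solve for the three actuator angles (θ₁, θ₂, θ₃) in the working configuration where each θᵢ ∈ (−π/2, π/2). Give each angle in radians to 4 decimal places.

θ₁ = 0.5240, θ₂ = 0.1748, θ₃ = -0.1750

rotate P by −φ1: (-0.0425, -0.0216, -0.1704)
  e−x'=0.1325;  (l²−L²−(e−x')²−y'²−z²)/2L = 0.0295
  θ1 = atan2(B,A) + arccos(C/0.2159) = 0.5240
φ2=120.0° → target in arm frame (0.0025, 0.0476)
  A cos θ + B sin θ = C:  0.0875·cos θ + -0.1704·sin θ = 0.0565
  γ=atan2(-0.1704,0.0875)=-1.0966;  ψ=arccos(0.2950)=1.2714;  θ2=γ+ψ≈0.1748
rotate P by −φ3: (0.0400, -0.0260, -0.1704)
  e−x'=0.0500;  (l²−L²−(e−x')²−y'²−z²)/2L = 0.0789
  √(A²+B²)=0.1776;  θ3 = -1.2851+1.1102 ≈ -0.1750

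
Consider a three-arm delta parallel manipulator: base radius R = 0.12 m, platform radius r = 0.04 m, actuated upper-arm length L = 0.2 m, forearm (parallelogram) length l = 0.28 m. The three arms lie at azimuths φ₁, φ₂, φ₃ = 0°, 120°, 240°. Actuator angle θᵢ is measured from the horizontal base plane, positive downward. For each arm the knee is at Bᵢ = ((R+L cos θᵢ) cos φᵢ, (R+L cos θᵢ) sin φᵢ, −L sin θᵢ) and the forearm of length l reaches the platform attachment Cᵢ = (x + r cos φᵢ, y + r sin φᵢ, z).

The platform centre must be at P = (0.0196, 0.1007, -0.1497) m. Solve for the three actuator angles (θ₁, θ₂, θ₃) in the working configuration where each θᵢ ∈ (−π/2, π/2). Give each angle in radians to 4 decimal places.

rotate P by −φ1: (0.0196, 0.1007, -0.1497)
  e−x'=0.0604;  (l²−L²−(e−x')²−y'²−z²)/2L = 0.0055
  √(A²+B²)=0.1614;  θ1 = -1.1873+1.5367 ≈ 0.3494
rotate P by −φ2: (0.0774, -0.0673, -0.1497)
  A=0.0026, B=-0.1497, C=(l²−L²−A²−y'²−z²)/(2L)=0.0286
  θ2 = atan2(B,A) + arccos(C/0.1497) = -0.1751
arm 3 (φ=240.0°): x'=-0.0970, y'=-0.0334
  A=0.1770, B=-0.1497, C=(l²−L²−A²−y'²−z²)/(2L)=-0.0411
  √(A²+B²)=0.2318;  θ3 = -0.7020+1.7492 ≈ 1.0472

θ₁ = 0.3494, θ₂ = -0.1751, θ₃ = 1.0472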